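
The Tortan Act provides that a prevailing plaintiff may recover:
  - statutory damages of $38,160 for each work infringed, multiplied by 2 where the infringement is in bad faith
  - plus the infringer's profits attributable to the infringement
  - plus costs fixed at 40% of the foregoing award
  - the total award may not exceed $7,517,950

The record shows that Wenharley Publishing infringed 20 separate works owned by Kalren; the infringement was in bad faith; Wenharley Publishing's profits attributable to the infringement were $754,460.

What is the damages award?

Statutory damages: 20 × $38,160 = $763,200
Doubled: 2 × $763,200 = $1,526,400
Combined award: $1,526,400 + $754,460 = $2,280,860
Costs: 40% of $2,280,860 = $912,344
Award plus costs: $2,280,860 + $912,344 = $3,193,204
Cap at $7,517,950: $3,193,204 is within the cap, no reduction.

$3,193,204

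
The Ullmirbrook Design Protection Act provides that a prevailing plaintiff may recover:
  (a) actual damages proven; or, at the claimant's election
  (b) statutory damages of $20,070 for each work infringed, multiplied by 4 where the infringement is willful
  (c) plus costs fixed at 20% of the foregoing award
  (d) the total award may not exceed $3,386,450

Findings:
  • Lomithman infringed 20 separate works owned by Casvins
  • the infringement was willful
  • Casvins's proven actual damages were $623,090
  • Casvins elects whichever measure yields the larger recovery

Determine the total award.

$1,926,720

Statutory damages: 20 × $20,070 = $401,400
Multiplied by 4: 4 × $401,400 = $1,605,600
Greater of actual damages ($623,090) or enhanced statutory damages ($1,605,600): $1,605,600
Costs: 20% of $1,605,600 = $321,120
Award plus costs: $1,605,600 + $321,120 = $1,926,720
Cap at $3,386,450: $1,926,720 is within the cap, no reduction.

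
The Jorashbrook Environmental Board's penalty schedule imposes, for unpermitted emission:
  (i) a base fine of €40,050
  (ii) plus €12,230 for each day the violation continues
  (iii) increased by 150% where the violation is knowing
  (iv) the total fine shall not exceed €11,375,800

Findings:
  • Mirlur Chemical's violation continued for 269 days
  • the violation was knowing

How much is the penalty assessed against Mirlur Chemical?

€8,324,800

Per-day component: 269 × €12,230 = €3,289,870
Base plus per-day: €40,050 + €3,289,870 = €3,329,920
Enhancement: 150% of €3,329,920 = €4,994,880
Enhanced fine: €3,329,920 + €4,994,880 = €8,324,800
Cap at €11,375,800: €8,324,800 is within the cap, no reduction.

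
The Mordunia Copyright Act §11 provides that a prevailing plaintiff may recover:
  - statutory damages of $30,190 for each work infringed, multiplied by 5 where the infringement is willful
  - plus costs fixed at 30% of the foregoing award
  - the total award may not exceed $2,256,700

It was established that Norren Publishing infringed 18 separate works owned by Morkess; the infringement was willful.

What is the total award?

Statutory damages: 18 × $30,190 = $543,420
Multiplied by 5: 5 × $543,420 = $2,717,100
Costs: 30% of $2,717,100 = $815,130
Award plus costs: $2,717,100 + $815,130 = $3,532,230
Cap at $2,256,700: $3,532,230 exceeds the cap → $2,256,700

$2,256,700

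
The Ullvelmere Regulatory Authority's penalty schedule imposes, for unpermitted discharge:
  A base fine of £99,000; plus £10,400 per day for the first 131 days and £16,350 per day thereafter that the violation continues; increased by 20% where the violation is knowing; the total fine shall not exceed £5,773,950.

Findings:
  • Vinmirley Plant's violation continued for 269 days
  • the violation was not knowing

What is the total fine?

£3,717,700

First 131 days: 131 × £10,400 = £1,362,400
Remaining days: (269 − 131) × £16,350 = £2,256,300
Per-day component: £1,362,400 + £2,256,300 = £3,618,700
Base plus per-day: £99,000 + £3,618,700 = £3,717,700
The violation was not knowing: no 20% increase.
Cap at £5,773,950: £3,717,700 is within the cap, no reduction.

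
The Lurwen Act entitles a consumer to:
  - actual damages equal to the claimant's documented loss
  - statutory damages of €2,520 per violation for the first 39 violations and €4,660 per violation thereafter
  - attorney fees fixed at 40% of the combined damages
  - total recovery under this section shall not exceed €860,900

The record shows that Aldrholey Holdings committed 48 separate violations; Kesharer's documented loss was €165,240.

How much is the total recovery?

Total recovery: €427,644

First 39 violations: 39 × €2,520 = €98,280
Remaining violations: (48 − 39) × €4,660 = €41,940
Statutory damages: €98,280 + €41,940 = €140,220
Combined damages: €165,240 + €140,220 = €305,460
Attorney fees: 40% of €305,460 = €122,184
Total before cap: €305,460 + €122,184 = €427,644
Cap at €860,900: €427,644 is within the cap, no reduction.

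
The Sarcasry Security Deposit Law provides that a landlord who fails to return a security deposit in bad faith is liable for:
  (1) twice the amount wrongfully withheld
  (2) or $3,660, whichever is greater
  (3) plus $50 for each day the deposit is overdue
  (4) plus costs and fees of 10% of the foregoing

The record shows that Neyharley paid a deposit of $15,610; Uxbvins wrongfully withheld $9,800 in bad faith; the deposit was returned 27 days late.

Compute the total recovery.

Recovery: $23,045

Doubled: 2 × $9,800 = $19,600
Minimum $3,660: $19,600 meets the minimum, no increase.
Late-return penalty: 27 × $50 = $1,350
Damages plus late penalty: $19,600 + $1,350 = $20,950
Costs and fees: 10% of $20,950 = $2,095
Total recovery: $20,950 + $2,095 = $23,045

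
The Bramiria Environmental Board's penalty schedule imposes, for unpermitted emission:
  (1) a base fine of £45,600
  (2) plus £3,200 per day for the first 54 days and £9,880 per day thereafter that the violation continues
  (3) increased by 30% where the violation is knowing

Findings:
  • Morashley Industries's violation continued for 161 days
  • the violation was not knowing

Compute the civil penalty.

£1,275,560

First 54 days: 54 × £3,200 = £172,800
Remaining days: (161 − 54) × £9,880 = £1,057,160
Per-day component: £172,800 + £1,057,160 = £1,229,960
Base plus per-day: £45,600 + £1,229,960 = £1,275,560
The violation was not knowing: no 30% increase.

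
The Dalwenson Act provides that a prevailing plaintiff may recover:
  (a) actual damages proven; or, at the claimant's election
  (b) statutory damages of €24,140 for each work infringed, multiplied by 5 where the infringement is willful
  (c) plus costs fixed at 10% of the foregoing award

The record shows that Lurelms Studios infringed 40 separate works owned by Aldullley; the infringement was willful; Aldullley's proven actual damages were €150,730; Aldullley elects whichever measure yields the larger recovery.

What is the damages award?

Award: €5,310,800

Statutory damages: 40 × €24,140 = €965,600
Multiplied by 5: 5 × €965,600 = €4,828,000
Greater of actual damages (€150,730) or enhanced statutory damages (€4,828,000): €4,828,000
Costs: 10% of €4,828,000 = €482,800
Award plus costs: €4,828,000 + €482,800 = €5,310,800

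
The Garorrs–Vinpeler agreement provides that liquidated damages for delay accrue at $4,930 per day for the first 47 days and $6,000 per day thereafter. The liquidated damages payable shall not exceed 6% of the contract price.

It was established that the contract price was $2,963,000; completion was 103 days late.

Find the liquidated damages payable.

$177,780

First 47 days: 47 × $4,930 = $231,710
Remaining days: (103 − 47) × $6,000 = $336,000
Accrued per-day damages: $231,710 + $336,000 = $567,710
Cap: 6% of $2,963,000 = $177,780
Cap at $177,780: $567,710 exceeds the cap → $177,780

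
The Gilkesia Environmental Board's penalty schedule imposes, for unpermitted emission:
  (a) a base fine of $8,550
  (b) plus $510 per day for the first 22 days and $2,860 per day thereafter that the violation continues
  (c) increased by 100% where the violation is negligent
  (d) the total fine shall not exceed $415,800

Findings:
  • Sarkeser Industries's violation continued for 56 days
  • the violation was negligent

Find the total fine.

First 22 days: 22 × $510 = $11,220
Remaining days: (56 − 22) × $2,860 = $97,240
Per-day component: $11,220 + $97,240 = $108,460
Base plus per-day: $8,550 + $108,460 = $117,010
Enhancement: 100% of $117,010 = $117,010
Enhanced fine: $117,010 + $117,010 = $234,020
Cap at $415,800: $234,020 is within the cap, no reduction.

Civil penalty: $234,020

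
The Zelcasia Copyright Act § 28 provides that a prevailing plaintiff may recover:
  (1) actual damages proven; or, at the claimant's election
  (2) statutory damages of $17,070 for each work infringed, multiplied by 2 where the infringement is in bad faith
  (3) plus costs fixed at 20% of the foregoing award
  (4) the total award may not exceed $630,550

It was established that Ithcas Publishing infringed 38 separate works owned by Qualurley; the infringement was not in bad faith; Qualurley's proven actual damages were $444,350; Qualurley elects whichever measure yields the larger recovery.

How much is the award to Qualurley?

$630,550

Statutory damages: 38 × $17,070 = $648,660
Infringement not in bad faith: no ×2 enhancement.
Greater of actual damages ($444,350) or statutory damages ($648,660): $648,660
Costs: 20% of $648,660 = $129,732
Award plus costs: $648,660 + $129,732 = $778,392
Cap at $630,550: $778,392 exceeds the cap → $630,550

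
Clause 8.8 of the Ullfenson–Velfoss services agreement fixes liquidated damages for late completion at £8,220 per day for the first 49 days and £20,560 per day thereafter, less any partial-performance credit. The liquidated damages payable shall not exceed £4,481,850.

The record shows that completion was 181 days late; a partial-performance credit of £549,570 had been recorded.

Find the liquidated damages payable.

First 49 days: 49 × £8,220 = £402,780
Remaining days: (181 − 49) × £20,560 = £2,713,920
Accrued per-day damages: £402,780 + £2,713,920 = £3,116,700
Less partial-performance credit: £3,116,700 − £549,570 = £2,567,130
Cap at £4,481,850: £2,567,130 is within the cap, no reduction.

£2,567,130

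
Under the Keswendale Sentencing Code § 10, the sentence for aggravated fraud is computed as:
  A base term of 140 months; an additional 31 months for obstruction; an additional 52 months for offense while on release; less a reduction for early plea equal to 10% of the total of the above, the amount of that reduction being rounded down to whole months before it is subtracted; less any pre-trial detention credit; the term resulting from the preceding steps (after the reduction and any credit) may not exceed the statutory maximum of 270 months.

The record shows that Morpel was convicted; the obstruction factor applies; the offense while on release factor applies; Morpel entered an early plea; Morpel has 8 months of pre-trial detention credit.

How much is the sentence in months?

Obstruction enhancement: +31 months
Offense while on release enhancement: +52 months
Adjusted term: 140 months + 31 months + 52 months = 223 months
Early plea reduction: 10% of 223 months = 22 months (rounded down)
After reduction: 223 − 22 = 201 months
Less pre-trial detention credit: 201 months − 8 months = 193 months
Cap at 270 months: 193 months is within the cap, no reduction.

193 months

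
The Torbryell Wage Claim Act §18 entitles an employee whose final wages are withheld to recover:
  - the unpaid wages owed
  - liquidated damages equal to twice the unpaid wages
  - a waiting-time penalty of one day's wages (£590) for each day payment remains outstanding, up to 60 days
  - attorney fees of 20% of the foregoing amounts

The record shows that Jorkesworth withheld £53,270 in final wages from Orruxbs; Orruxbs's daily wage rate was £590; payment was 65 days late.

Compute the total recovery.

Doubled: 2 × £53,270 = £106,540
Penalty days: min(65, 60) = 60
Waiting-time penalty: 60 × £590 = £35,400
Subtotal: £53,270 + £106,540 + £35,400 = £195,210
Attorney fees: 20% of £195,210 = £39,042
Total award: £195,210 + £39,042 = £234,252

£234,252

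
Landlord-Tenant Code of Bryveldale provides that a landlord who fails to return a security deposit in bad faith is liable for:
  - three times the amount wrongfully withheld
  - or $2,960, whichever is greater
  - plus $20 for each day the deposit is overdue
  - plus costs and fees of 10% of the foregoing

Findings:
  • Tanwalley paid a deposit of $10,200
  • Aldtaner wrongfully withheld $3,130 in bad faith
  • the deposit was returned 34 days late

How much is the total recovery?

Recovery: $11,077

Trebled: 3 × $3,130 = $9,390
Minimum $2,960: $9,390 meets the minimum, no increase.
Late-return penalty: 34 × $20 = $680
Damages plus late penalty: $9,390 + $680 = $10,070
Costs and fees: 10% of $10,070 = $1,007
Total recovery: $10,070 + $1,007 = $11,077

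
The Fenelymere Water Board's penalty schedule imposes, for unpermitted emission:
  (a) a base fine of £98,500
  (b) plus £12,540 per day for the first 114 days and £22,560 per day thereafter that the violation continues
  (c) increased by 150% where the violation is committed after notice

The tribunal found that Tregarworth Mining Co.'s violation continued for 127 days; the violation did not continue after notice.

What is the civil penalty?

£1,821,340

First 114 days: 114 × £12,540 = £1,429,560
Remaining days: (127 − 114) × £22,560 = £293,280
Per-day component: £1,429,560 + £293,280 = £1,722,840
Base plus per-day: £98,500 + £1,722,840 = £1,821,340
The violation did not continue after notice: no 150% increase.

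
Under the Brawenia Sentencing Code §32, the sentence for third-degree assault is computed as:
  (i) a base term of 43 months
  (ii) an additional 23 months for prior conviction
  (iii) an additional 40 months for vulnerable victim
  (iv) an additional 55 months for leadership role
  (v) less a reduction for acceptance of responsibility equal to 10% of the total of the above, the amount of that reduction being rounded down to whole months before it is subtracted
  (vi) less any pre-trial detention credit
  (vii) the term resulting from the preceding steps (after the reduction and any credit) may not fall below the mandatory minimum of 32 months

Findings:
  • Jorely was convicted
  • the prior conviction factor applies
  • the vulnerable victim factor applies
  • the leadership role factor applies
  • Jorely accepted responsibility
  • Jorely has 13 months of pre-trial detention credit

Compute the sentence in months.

Prior conviction enhancement: +23 months
Vulnerable victim enhancement: +40 months
Leadership role enhancement: +55 months
Adjusted term: 43 months + 23 months + 40 months + 55 months = 161 months
Acceptance of responsibility reduction: 10% of 161 months = 16 months (rounded down)
After reduction: 161 − 16 = 145 months
Less pre-trial detention credit: 145 months − 13 months = 132 months
Minimum 32 months: 132 months meets the minimum, no increase.

132 months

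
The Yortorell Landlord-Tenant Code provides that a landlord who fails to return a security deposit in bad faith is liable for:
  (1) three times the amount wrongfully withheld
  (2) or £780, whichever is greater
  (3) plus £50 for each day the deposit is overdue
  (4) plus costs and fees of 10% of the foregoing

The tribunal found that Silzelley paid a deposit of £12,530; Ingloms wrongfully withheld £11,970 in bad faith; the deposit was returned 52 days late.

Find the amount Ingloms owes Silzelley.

£42,361

Trebled: 3 × £11,970 = £35,910
Minimum £780: £35,910 meets the minimum, no increase.
Late-return penalty: 52 × £50 = £2,600
Damages plus late penalty: £35,910 + £2,600 = £38,510
Costs and fees: 10% of £38,510 = £3,851
Total recovery: £38,510 + £3,851 = £42,361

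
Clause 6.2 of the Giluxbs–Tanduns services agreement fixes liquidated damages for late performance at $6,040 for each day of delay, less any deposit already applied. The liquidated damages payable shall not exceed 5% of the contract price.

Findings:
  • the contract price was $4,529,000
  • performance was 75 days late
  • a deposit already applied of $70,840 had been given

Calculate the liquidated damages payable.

$226,450

Per-day damages: 75 × $6,040 = $453,000
Less deposit already applied: $453,000 − $70,840 = $382,160
Cap: 5% of $4,529,000 = $226,450
Cap at $226,450: $382,160 exceeds the cap → $226,450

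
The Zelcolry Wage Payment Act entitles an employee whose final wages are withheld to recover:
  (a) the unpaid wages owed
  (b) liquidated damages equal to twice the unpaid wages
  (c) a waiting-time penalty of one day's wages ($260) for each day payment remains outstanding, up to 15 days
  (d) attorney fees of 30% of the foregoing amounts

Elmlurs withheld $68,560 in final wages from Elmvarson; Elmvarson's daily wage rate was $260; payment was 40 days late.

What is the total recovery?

Doubled: 2 × $68,560 = $137,120
Penalty days: min(40, 15) = 15
Waiting-time penalty: 15 × $260 = $3,900
Subtotal: $68,560 + $137,120 + $3,900 = $209,580
Attorney fees: 30% of $209,580 = $62,874
Total award: $209,580 + $62,874 = $272,454

Total award: $272,454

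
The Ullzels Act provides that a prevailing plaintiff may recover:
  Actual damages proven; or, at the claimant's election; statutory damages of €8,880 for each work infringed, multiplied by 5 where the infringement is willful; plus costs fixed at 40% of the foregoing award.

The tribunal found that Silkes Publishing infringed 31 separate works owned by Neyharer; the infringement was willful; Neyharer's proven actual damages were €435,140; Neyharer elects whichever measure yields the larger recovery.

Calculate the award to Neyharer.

€1,926,960

Statutory damages: 31 × €8,880 = €275,280
Multiplied by 5: 5 × €275,280 = €1,376,400
Greater of actual damages (€435,140) or enhanced statutory damages (€1,376,400): €1,376,400
Costs: 40% of €1,376,400 = €550,560
Award plus costs: €1,376,400 + €550,560 = €1,926,960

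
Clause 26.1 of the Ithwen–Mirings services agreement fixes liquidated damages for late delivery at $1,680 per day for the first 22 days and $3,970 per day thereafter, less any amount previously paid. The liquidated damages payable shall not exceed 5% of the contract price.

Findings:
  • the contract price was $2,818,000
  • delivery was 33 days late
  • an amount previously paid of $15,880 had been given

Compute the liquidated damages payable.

First 22 days: 22 × $1,680 = $36,960
Remaining days: (33 − 22) × $3,970 = $43,670
Accrued per-day damages: $36,960 + $43,670 = $80,630
Less amount previously paid: $80,630 − $15,880 = $64,750
Cap: 5% of $2,818,000 = $140,900
Cap at $140,900: $64,750 is within the cap, no reduction.

$64,750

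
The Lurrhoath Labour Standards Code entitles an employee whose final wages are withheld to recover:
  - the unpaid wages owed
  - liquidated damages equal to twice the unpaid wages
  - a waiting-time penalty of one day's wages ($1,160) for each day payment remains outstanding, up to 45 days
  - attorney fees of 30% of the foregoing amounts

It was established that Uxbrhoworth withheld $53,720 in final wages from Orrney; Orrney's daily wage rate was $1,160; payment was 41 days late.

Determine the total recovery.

Doubled: 2 × $53,720 = $107,440
Penalty days: min(41, 45) = 41
Waiting-time penalty: 41 × $1,160 = $47,560
Subtotal: $53,720 + $107,440 + $47,560 = $208,720
Attorney fees: 30% of $208,720 = $62,616
Total award: $208,720 + $62,616 = $271,336

Total award: $271,336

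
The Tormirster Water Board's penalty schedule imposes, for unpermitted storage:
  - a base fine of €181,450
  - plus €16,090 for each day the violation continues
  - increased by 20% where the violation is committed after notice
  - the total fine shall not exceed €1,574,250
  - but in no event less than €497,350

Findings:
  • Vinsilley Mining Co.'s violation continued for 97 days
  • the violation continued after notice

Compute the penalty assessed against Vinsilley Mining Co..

Per-day component: 97 × €16,090 = €1,560,730
Base plus per-day: €181,450 + €1,560,730 = €1,742,180
Enhancement: 20% of €1,742,180 = €348,436
Enhanced fine: €1,742,180 + €348,436 = €2,090,616
Cap at €1,574,250: €2,090,616 exceeds the cap → €1,574,250
Minimum €497,350: €1,574,250 meets the minimum, no increase.

€1,574,250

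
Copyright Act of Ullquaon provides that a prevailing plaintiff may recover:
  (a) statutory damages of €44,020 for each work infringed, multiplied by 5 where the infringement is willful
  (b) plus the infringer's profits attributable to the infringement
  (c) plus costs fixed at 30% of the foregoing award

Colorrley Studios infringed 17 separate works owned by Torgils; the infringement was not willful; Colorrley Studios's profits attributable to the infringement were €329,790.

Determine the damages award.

Statutory damages: 17 × €44,020 = €748,340
Infringement not willful: no ×5 enhancement.
Combined award: €748,340 + €329,790 = €1,078,130
Costs: 30% of €1,078,130 = €323,439
Award plus costs: €1,078,130 + €323,439 = €1,401,569

€1,401,569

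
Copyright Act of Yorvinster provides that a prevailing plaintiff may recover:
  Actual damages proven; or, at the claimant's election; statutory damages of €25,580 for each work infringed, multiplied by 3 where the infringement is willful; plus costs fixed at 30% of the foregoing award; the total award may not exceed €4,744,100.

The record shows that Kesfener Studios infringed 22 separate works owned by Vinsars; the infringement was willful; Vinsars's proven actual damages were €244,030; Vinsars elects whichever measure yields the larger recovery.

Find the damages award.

Award: €2,194,764

Statutory damages: 22 × €25,580 = €562,760
Trebled: 3 × €562,760 = €1,688,280
Greater of actual damages (€244,030) or enhanced statutory damages (€1,688,280): €1,688,280
Costs: 30% of €1,688,280 = €506,484
Award plus costs: €1,688,280 + €506,484 = €2,194,764
Cap at €4,744,100: €2,194,764 is within the cap, no reduction.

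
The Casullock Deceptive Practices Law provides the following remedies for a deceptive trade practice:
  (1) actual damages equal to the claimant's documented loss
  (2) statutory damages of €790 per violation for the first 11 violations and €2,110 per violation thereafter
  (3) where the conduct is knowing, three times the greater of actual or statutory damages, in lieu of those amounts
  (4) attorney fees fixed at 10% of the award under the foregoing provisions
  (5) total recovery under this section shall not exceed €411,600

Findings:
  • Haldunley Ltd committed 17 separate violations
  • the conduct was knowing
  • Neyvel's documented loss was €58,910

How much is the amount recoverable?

First 11 violations: 11 × €790 = €8,690
Remaining violations: (17 − 11) × €2,110 = €12,660
Statutory damages: €8,690 + €12,660 = €21,350
Greater of actual damages (€58,910) or statutory damages (€21,350): €58,910
Trebled: 3 × €58,910 = €176,730
Attorney fees: 10% of €176,730 = €17,673
Total before cap: €176,730 + €17,673 = €194,403
Cap at €411,600: €194,403 is within the cap, no reduction.

€194,403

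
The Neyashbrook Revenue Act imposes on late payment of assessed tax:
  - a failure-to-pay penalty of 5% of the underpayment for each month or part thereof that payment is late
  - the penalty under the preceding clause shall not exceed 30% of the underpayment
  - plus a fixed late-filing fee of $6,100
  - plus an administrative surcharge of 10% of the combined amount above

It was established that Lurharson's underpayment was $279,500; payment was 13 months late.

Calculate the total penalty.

$98,945

Accrued rate: 5% × 13 = 65%, capped at 30% → 30%
Failure-to-pay penalty: 30% of $279,500 = $83,850
Penalty before surcharge: $83,850 + $6,100 = $89,950
Administrative surcharge: 10% of $89,950 = $8,995
Total penalty: $89,950 + $8,995 = $98,945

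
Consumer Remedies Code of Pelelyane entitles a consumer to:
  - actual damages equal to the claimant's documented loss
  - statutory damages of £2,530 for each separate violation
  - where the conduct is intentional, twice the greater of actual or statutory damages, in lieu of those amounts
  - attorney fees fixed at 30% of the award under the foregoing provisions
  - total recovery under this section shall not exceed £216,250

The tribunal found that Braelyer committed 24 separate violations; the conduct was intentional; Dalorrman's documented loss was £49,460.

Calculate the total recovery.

£157,872

Statutory damages: 24 × £2,530 = £60,720
Greater of actual damages (£49,460) or statutory damages (£60,720): £60,720
Doubled: 2 × £60,720 = £121,440
Attorney fees: 30% of £121,440 = £36,432
Total before cap: £121,440 + £36,432 = £157,872
Cap at £216,250: £157,872 is within the cap, no reduction.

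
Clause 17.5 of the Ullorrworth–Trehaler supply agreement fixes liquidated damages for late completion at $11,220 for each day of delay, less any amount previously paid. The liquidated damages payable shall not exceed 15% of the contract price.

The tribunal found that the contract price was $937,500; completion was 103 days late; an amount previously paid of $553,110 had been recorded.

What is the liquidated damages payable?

Per-day damages: 103 × $11,220 = $1,155,660
Less amount previously paid: $1,155,660 − $553,110 = $602,550
Cap: 15% of $937,500 = $140,625
Cap at $140,625: $602,550 exceeds the cap → $140,625

$140,625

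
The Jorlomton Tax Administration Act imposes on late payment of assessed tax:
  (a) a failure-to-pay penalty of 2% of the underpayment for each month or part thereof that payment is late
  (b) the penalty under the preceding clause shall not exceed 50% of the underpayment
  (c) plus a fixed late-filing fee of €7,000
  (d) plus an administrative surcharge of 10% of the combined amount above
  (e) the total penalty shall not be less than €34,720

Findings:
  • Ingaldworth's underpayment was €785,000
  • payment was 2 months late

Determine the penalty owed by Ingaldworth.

Accrued rate: 2% × 2 = 4%, capped at 50% → 4%
Failure-to-pay penalty: 4% of €785,000 = €31,400
Penalty before surcharge: €31,400 + €7,000 = €38,400
Administrative surcharge: 10% of €38,400 = €3,840
Total penalty: €38,400 + €3,840 = €42,240
Minimum €34,720: €42,240 meets the minimum, no increase.

€42,240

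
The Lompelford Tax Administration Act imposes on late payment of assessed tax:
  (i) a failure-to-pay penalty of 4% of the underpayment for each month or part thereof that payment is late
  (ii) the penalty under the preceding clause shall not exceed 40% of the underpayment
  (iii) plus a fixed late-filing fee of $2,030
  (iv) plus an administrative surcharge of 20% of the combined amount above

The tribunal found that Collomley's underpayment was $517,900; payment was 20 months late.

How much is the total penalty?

Accrued rate: 4% × 20 = 80%, capped at 40% → 40%
Failure-to-pay penalty: 40% of $517,900 = $207,160
Penalty before surcharge: $207,160 + $2,030 = $209,190
Administrative surcharge: 20% of $209,190 = $41,838
Total penalty: $209,190 + $41,838 = $251,028

$251,028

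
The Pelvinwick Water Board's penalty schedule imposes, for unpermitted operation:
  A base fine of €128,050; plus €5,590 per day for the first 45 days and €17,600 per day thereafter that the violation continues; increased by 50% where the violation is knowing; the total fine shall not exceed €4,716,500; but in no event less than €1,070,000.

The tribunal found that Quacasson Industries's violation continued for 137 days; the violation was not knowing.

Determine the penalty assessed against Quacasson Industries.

€1,998,800

First 45 days: 45 × €5,590 = €251,550
Remaining days: (137 − 45) × €17,600 = €1,619,200
Per-day component: €251,550 + €1,619,200 = €1,870,750
Base plus per-day: €128,050 + €1,870,750 = €1,998,800
The violation was not knowing: no 50% increase.
Cap at €4,716,500: €1,998,800 is within the cap, no reduction.
Minimum €1,070,000: €1,998,800 meets the minimum, no increase.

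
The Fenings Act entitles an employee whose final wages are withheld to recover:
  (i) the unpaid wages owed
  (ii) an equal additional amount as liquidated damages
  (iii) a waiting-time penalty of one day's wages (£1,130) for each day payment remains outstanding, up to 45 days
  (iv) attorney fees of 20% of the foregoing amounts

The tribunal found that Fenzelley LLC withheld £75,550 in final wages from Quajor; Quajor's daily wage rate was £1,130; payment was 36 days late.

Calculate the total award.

£230,136

Liquidated damages (equal amount): £75,550
Penalty days: min(36, 45) = 36
Waiting-time penalty: 36 × £1,130 = £40,680
Subtotal: £75,550 + £75,550 + £40,680 = £191,780
Attorney fees: 20% of £191,780 = £38,356
Total award: £191,780 + £38,356 = £230,136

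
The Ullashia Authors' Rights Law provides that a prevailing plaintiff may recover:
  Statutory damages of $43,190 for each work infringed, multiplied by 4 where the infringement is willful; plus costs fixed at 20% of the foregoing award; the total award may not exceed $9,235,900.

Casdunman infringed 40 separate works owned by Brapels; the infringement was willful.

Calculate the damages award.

$8,292,480

Statutory damages: 40 × $43,190 = $1,727,600
Multiplied by 4: 4 × $1,727,600 = $6,910,400
Costs: 20% of $6,910,400 = $1,382,080
Award plus costs: $6,910,400 + $1,382,080 = $8,292,480
Cap at $9,235,900: $8,292,480 is within the cap, no reduction.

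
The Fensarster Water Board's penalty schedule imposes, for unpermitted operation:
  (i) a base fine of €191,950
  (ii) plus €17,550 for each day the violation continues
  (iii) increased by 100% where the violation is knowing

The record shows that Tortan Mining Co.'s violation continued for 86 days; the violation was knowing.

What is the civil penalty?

Per-day component: 86 × €17,550 = €1,509,300
Base plus per-day: €191,950 + €1,509,300 = €1,701,250
Enhancement: 100% of €1,701,250 = €1,701,250
Enhanced fine: €1,701,250 + €1,701,250 = €3,402,500

€3,402,500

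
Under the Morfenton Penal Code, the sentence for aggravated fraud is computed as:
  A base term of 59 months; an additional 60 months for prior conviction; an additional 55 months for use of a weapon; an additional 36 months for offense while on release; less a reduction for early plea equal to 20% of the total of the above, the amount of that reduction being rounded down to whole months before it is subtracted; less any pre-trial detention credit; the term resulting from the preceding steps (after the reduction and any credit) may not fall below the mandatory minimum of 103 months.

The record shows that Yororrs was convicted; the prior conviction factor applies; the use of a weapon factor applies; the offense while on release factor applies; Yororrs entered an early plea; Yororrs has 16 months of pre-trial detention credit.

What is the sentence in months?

Prior conviction enhancement: +60 months
Use of a weapon enhancement: +55 months
Offense while on release enhancement: +36 months
Adjusted term: 59 months + 60 months + 55 months + 36 months = 210 months
Early plea reduction: 20% of 210 months = 42 months (rounded down)
After reduction: 210 − 42 = 168 months
Less pre-trial detention credit: 168 months − 16 months = 152 months
Minimum 103 months: 152 months meets the minimum, no increase.

152 months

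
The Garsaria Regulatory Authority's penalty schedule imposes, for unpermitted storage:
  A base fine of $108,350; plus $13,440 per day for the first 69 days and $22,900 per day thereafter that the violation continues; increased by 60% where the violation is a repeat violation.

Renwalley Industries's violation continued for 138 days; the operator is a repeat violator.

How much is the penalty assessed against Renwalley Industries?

First 69 days: 69 × $13,440 = $927,360
Remaining days: (138 − 69) × $22,900 = $1,580,100
Per-day component: $927,360 + $1,580,100 = $2,507,460
Base plus per-day: $108,350 + $2,507,460 = $2,615,810
Enhancement: 60% of $2,615,810 = $1,569,486
Enhanced fine: $2,615,810 + $1,569,486 = $4,185,296

$4,185,296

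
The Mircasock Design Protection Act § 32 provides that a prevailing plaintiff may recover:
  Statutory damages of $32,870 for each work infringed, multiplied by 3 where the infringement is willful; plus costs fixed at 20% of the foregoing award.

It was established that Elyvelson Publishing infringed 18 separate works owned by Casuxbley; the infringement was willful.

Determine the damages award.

Statutory damages: 18 × $32,870 = $591,660
Trebled: 3 × $591,660 = $1,774,980
Costs: 20% of $1,774,980 = $354,996
Award plus costs: $1,774,980 + $354,996 = $2,129,976

$2,129,976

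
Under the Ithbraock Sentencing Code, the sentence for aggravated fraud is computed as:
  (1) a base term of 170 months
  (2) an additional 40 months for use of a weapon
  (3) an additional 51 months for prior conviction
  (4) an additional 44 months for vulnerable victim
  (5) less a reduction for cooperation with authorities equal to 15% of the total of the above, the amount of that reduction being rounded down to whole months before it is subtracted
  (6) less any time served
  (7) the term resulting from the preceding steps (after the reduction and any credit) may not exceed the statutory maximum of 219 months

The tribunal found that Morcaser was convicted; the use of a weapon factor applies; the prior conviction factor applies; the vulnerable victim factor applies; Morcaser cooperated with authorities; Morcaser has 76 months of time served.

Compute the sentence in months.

Use of a weapon enhancement: +40 months
Prior conviction enhancement: +51 months
Vulnerable victim enhancement: +44 months
Adjusted term: 170 months + 40 months + 51 months + 44 months = 305 months
Cooperation with authorities reduction: 15% of 305 months = 45 months (rounded down)
After reduction: 305 − 45 = 260 months
Less time served: 260 months − 76 months = 184 months
Cap at 219 months: 184 months is within the cap, no reduction.

184 months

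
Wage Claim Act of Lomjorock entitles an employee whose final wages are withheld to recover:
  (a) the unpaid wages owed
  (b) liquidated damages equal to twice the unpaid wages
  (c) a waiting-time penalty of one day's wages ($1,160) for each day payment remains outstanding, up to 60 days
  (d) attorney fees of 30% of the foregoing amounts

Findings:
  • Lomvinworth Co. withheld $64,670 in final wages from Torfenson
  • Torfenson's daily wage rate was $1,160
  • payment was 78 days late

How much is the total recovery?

$342,693

Doubled: 2 × $64,670 = $129,340
Penalty days: min(78, 60) = 60
Waiting-time penalty: 60 × $1,160 = $69,600
Subtotal: $64,670 + $129,340 + $69,600 = $263,610
Attorney fees: 30% of $263,610 = $79,083
Total award: $263,610 + $79,083 = $342,693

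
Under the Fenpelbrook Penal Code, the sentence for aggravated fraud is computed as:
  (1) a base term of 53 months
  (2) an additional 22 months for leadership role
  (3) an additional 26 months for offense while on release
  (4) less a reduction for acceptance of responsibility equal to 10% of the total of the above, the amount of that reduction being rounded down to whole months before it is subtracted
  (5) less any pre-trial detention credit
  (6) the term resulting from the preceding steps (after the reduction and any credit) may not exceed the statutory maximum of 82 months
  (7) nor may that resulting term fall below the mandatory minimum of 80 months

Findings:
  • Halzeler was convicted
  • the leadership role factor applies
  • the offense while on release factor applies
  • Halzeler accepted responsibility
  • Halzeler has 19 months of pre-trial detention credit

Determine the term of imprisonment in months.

80 months

Leadership role enhancement: +22 months
Offense while on release enhancement: +26 months
Adjusted term: 53 months + 22 months + 26 months = 101 months
Acceptance of responsibility reduction: 10% of 101 months = 10 months (rounded down)
After reduction: 101 − 10 = 91 months
Less pre-trial detention credit: 91 months − 19 months = 72 months
Cap at 82 months: 72 months is within the cap, no reduction.
Minimum 80 months: 72 months is below the minimum → 80 months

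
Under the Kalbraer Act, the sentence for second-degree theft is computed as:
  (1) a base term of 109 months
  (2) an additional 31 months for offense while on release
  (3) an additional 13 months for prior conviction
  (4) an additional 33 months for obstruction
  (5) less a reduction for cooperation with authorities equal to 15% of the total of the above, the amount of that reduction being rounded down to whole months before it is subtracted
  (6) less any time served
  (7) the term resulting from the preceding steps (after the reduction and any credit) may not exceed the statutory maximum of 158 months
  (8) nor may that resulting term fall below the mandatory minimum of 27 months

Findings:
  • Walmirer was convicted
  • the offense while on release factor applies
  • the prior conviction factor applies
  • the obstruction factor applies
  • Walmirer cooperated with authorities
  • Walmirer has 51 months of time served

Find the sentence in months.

Offense while on release enhancement: +31 months
Prior conviction enhancement: +13 months
Obstruction enhancement: +33 months
Adjusted term: 109 months + 31 months + 13 months + 33 months = 186 months
Cooperation with authorities reduction: 15% of 186 months = 27 months (rounded down)
After reduction: 186 − 27 = 159 months
Less time served: 159 months − 51 months = 108 months
Cap at 158 months: 108 months is within the cap, no reduction.
Minimum 27 months: 108 months meets the minimum, no increase.

108 months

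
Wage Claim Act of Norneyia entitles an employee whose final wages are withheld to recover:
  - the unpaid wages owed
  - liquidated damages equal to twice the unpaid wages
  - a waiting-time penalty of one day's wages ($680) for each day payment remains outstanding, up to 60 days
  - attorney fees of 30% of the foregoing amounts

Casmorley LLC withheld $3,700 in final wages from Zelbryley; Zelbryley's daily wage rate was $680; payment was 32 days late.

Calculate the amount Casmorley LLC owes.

$42,718

Doubled: 2 × $3,700 = $7,400
Penalty days: min(32, 60) = 32
Waiting-time penalty: 32 × $680 = $21,760
Subtotal: $3,700 + $7,400 + $21,760 = $32,860
Attorney fees: 30% of $32,860 = $9,858
Total award: $32,860 + $9,858 = $42,718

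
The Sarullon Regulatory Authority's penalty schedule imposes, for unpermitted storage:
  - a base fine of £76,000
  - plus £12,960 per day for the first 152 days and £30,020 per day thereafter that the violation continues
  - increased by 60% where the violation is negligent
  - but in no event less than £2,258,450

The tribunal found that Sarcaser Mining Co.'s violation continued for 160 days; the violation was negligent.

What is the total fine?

First 152 days: 152 × £12,960 = £1,969,920
Remaining days: (160 − 152) × £30,020 = £240,160
Per-day component: £1,969,920 + £240,160 = £2,210,080
Base plus per-day: £76,000 + £2,210,080 = £2,286,080
Enhancement: 60% of £2,286,080 = £1,371,648
Enhanced fine: £2,286,080 + £1,371,648 = £3,657,728
Minimum £2,258,450: £3,657,728 meets the minimum, no increase.

£3,657,728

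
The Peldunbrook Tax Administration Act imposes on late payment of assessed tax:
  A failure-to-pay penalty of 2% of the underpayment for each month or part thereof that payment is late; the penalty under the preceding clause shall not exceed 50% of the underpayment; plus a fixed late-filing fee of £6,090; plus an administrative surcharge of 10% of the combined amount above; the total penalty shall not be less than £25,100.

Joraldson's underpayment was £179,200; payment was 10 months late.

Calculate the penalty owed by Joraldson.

Penalty: £46,123

Accrued rate: 2% × 10 = 20%, capped at 50% → 20%
Failure-to-pay penalty: 20% of £179,200 = £35,840
Penalty before surcharge: £35,840 + £6,090 = £41,930
Administrative surcharge: 10% of £41,930 = £4,193
Total penalty: £41,930 + £4,193 = £46,123
Minimum £25,100: £46,123 meets the minimum, no increase.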